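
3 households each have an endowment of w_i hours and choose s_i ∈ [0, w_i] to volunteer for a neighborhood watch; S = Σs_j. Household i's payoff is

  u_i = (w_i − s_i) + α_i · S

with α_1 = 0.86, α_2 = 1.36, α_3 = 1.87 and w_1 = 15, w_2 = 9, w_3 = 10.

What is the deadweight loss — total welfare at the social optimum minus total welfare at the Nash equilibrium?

46.35

∂u_i/∂s_i = α_i − 1, so household i contributes w_i if α_i > 1, else 0.
α_i > 1 for i ∈ {2, 3}; NE contributions (0, 9, 10), S = 19.
W^NE = Σw_i − S^NE + (Σα_i)·S^NE = 34 + 3.09·19 = 92.71.
Planner: ∂(Σu_j)/∂s_i = Σα_j − 1 = 3.09 > 0, so everyone contributes w_i; S^SO = 34, W^SO = 34 + 3.09·34 = 139.06.
Deadweight loss = 46.35.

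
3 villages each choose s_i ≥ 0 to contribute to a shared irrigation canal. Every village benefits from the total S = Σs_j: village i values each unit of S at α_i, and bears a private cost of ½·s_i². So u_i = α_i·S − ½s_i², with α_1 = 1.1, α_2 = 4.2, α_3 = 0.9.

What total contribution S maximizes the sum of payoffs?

18.6

Planner FOC: ∂(Σu_j)/∂s_i = (Σα_j) − s_i = 0, so s_i^SO = Σα_j = 6.2 for every i; S^SO = 18.6.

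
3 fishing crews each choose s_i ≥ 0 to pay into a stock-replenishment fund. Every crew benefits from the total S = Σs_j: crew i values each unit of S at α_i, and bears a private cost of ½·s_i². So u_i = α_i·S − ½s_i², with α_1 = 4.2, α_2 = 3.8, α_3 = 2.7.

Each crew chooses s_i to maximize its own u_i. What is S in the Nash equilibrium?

Crew i's FOC: ∂u_i/∂s_i = α_i − s_i = 0, so s_i* = α_i.
NE contributions = (4.2, 3.8, 2.7); S = 10.7.

10.7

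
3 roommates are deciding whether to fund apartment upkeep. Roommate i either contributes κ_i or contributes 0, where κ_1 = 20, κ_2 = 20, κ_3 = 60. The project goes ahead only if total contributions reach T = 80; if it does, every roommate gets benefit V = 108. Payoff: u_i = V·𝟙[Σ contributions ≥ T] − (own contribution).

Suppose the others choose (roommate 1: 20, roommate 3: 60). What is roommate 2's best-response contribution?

Others' total = 80 ≥ 80; contributing adds cost 20 for no extra benefit.
Best response: 0.

0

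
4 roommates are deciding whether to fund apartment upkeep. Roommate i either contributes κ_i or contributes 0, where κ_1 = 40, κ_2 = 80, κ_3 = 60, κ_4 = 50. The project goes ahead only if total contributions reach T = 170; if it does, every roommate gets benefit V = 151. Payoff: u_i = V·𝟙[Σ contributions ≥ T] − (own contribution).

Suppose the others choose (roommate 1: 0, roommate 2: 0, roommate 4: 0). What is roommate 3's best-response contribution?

0

Others' total = 0. Even contributing 60 gives 60 < 170: no benefit either way.
Best response: 0.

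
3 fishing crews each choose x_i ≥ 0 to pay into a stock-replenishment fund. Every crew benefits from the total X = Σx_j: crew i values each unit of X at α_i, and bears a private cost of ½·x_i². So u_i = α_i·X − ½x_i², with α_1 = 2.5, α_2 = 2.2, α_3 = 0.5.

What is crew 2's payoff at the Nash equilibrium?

Crew i's FOC: ∂u_i/∂x_i = α_i − x_i = 0, so x_i* = α_i.
NE contributions = (2.5, 2.2, 0.5); X = 5.2.
u_2 = α_2·X − ½·(x_2)² = 2.2·5.2 − ½·2.2² = 9.02.

9.02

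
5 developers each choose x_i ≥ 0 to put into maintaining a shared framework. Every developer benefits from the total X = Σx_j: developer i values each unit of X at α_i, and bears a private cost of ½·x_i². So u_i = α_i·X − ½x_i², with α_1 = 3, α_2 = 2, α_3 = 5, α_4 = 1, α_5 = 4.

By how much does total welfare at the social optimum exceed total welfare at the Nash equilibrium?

365

Developer i's FOC: ∂u_i/∂x_i = α_i − x_i = 0, so x_i* = α_i.
NE contributions = (3, 2, 5, 1, 4); X = 15.
W^NE = (Σα)·X − ½Σα_i² = 15² − ½·55 = 197.5.
Planner sets x_i = Σα_j = 15 for every i, so X^SO = 5·15 = 75.
W^SO = (Σα)·X^SO − ½·5·(Σα)² = (5/2)·15² = 562.5.
Deadweight loss = W^SO − W^NE = 365.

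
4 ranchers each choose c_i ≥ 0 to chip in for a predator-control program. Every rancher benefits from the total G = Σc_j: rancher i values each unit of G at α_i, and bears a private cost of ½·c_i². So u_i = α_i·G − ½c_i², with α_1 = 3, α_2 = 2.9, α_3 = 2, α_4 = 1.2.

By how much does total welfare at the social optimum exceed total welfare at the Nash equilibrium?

Rancher i's FOC: ∂u_i/∂c_i = α_i − c_i = 0, so c_i* = α_i.
NE contributions = (3, 2.9, 2, 1.2); G = 9.1.
W^NE = (Σα)·G − ½Σα_i² = 9.1² − ½·22.85 = 71.385.
Planner sets c_i = Σα_j = 9.1 for every i, so G^SO = 4·9.1 = 36.4.
W^SO = (Σα)·G^SO − ½·4·(Σα)² = (4/2)·9.1² = 165.62.
Deadweight loss = W^SO − W^NE = 94.235.

94.235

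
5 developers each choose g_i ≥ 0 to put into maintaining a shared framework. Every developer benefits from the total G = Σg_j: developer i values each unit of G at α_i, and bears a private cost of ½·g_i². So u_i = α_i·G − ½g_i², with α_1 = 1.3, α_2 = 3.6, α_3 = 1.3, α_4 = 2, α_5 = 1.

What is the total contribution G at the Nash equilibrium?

9.2

Developer i's FOC: ∂u_i/∂g_i = α_i − g_i = 0, so g_i* = α_i.
NE contributions = (1.3, 3.6, 1.3, 2, 1); G = 9.2.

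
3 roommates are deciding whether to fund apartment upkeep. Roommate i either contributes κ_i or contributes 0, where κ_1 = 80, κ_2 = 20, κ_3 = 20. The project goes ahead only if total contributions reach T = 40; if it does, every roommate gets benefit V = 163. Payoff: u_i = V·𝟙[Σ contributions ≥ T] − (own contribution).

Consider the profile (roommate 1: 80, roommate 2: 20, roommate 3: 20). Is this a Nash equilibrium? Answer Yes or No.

No

Total = 120 ≥ 40: provided.
Roommate 1 (pledges 80, payoff 83): dropping to 0 → total 40, payoff 163. Profitable deviation.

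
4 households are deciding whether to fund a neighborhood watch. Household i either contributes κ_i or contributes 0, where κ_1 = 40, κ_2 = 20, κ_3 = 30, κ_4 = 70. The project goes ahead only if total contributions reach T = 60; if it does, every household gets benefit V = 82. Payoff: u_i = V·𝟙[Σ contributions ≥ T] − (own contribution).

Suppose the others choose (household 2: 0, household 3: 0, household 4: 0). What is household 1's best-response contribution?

Others' total = 0. Even contributing 40 gives 40 < 60: no benefit either way.
Best response: 0.

0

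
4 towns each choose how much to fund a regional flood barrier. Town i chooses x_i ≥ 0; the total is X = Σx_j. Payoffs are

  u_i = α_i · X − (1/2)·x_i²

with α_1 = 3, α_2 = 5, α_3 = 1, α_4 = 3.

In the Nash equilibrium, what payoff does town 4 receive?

31.5

Town i's FOC: ∂u_i/∂x_i = α_i − x_i = 0, so x_i* = α_i.
NE contributions = (3, 5, 1, 3); X = 12.
u_4 = α_4·X − ½·(x_4)² = 3·12 − ½·3² = 31.5.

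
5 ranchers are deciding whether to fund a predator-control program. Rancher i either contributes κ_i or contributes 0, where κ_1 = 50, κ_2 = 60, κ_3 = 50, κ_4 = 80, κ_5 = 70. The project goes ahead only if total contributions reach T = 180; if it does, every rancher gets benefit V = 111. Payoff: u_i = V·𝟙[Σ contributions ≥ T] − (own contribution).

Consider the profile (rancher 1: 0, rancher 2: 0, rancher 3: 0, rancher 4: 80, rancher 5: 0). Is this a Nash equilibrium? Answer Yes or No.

No

Total = 80 < 180: not provided.
Rancher 1 (pledges 0, payoff 0): pledging 50 → total 130, payoff -50. No gain.
Rancher 2 (pledges 0, payoff 0): pledging 60 → total 140, payoff -60. No gain.
Rancher 3 (pledges 0, payoff 0): pledging 50 → total 130, payoff -50. No gain.
Rancher 4 (pledges 80, payoff -80): dropping to 0 → total 0, payoff 0. Profitable deviation.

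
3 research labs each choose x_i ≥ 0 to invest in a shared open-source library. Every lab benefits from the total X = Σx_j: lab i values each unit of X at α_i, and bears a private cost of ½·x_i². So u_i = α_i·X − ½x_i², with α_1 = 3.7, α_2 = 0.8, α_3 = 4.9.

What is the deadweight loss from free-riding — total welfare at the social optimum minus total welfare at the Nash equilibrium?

Lab i's FOC: ∂u_i/∂x_i = α_i − x_i = 0, so x_i* = α_i.
NE contributions = (3.7, 0.8, 4.9); X = 9.4.
W^NE = (Σα)·X − ½Σα_i² = 9.4² − ½·38.34 = 69.19.
Planner sets x_i = Σα_j = 9.4 for every i, so X^SO = 3·9.4 = 28.2.
W^SO = (Σα)·X^SO − ½·3·(Σα)² = (3/2)·9.4² = 132.54.
Deadweight loss = W^SO − W^NE = 63.35.

63.35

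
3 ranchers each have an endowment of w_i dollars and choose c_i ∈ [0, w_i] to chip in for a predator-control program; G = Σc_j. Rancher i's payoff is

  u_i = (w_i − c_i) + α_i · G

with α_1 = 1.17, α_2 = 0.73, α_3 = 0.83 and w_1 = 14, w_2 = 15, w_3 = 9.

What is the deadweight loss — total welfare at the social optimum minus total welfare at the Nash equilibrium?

41.52

∂u_i/∂c_i = α_i − 1, so rancher i contributes w_i if α_i > 1, else 0.
α_i > 1 for i ∈ {1}; NE contributions (14, 0, 0), G = 14.
W^NE = Σw_i − G^NE + (Σα_i)·G^NE = 38 + 1.73·14 = 62.22.
Planner: ∂(Σu_j)/∂c_i = Σα_j − 1 = 1.73 > 0, so everyone contributes w_i; G^SO = 38, W^SO = 38 + 1.73·38 = 103.74.
Deadweight loss = 41.52.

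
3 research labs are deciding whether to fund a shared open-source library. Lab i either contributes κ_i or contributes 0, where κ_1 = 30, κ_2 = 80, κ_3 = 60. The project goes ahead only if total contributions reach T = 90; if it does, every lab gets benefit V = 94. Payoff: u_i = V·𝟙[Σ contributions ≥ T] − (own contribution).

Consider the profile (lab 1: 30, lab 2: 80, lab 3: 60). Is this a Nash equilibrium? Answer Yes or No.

No

Total = 170 ≥ 90: provided.
Lab 1 (pledges 30, payoff 64): dropping to 0 → total 140, payoff 94. Profitable deviation.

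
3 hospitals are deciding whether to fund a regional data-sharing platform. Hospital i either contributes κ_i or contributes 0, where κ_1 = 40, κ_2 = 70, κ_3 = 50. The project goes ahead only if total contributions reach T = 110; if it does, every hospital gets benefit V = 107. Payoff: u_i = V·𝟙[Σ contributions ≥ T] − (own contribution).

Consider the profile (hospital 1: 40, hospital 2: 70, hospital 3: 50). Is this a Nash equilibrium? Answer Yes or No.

Total = 160 ≥ 110: provided.
Hospital 1 (pledges 40, payoff 67): dropping to 0 → total 120, payoff 107. Profitable deviation.

No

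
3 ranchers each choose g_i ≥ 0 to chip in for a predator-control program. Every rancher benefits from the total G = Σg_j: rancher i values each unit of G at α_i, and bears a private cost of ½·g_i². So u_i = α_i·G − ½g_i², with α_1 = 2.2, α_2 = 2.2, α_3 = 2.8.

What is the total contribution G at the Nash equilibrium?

7.2

Rancher i's FOC: ∂u_i/∂g_i = α_i − g_i = 0, so g_i* = α_i.
NE contributions = (2.2, 2.2, 2.8); G = 7.2.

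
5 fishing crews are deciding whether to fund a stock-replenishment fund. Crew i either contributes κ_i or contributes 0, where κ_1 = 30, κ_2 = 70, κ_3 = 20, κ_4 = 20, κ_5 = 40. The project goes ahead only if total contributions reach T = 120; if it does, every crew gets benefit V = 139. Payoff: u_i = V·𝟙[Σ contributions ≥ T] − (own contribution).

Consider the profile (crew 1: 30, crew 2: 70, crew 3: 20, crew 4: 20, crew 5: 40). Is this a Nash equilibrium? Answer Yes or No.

No

Total = 180 ≥ 120: provided.
Crew 1 (pledges 30, payoff 109): dropping to 0 → total 150, payoff 139. Profitable deviation.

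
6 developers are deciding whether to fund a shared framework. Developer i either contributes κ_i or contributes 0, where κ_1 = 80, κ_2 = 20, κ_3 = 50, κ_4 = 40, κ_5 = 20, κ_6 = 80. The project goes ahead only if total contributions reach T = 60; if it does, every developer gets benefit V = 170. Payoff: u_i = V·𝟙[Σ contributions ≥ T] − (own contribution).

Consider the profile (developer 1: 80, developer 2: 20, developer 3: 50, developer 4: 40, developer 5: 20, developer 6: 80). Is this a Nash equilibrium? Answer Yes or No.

No

Total = 290 ≥ 60: provided.
Developer 1 (pledges 80, payoff 90): dropping to 0 → total 210, payoff 170. Profitable deviation.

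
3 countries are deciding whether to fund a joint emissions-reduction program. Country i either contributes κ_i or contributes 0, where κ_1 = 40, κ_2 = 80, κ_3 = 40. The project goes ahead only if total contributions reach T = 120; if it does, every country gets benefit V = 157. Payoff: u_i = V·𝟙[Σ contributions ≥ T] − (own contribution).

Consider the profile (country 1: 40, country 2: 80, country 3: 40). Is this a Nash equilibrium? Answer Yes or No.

Total = 160 ≥ 120: provided.
Country 1 (pledges 40, payoff 117): dropping to 0 → total 120, payoff 157. Profitable deviation.

No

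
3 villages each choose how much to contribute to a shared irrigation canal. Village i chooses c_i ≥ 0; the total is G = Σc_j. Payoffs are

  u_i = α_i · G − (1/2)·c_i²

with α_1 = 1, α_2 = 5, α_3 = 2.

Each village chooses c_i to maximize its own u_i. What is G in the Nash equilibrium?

8

Village i's FOC: ∂u_i/∂c_i = α_i − c_i = 0, so c_i* = α_i.
NE contributions = (1, 5, 2); G = 8.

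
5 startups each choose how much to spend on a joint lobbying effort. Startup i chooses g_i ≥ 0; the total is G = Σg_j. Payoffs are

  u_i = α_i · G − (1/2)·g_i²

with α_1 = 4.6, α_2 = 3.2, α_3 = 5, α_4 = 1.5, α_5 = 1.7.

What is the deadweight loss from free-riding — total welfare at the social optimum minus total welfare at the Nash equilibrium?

414.77

Startup i's FOC: ∂u_i/∂g_i = α_i − g_i = 0, so g_i* = α_i.
NE contributions = (4.6, 3.2, 5, 1.5, 1.7); G = 16.
W^NE = (Σα)·G − ½Σα_i² = 16² − ½·61.54 = 225.23.
Planner sets g_i = Σα_j = 16 for every i, so G^SO = 5·16 = 80.
W^SO = (Σα)·G^SO − ½·5·(Σα)² = (5/2)·16² = 640.
Deadweight loss = W^SO − W^NE = 414.77.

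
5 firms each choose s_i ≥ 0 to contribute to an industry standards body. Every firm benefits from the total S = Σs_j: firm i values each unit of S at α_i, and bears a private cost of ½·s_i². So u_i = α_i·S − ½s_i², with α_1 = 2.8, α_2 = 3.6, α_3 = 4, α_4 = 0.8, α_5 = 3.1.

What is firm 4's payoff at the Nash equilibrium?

Firm i's FOC: ∂u_i/∂s_i = α_i − s_i = 0, so s_i* = α_i.
NE contributions = (2.8, 3.6, 4, 0.8, 3.1); S = 14.3.
u_4 = α_4·S − ½·(s_4)² = 0.8·14.3 − ½·0.8² = 11.12.

11.12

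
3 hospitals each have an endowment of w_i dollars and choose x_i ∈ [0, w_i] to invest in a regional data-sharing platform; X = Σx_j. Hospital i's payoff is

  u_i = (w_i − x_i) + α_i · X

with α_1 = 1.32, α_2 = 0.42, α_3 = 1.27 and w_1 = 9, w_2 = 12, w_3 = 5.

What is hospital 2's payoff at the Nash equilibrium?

∂u_i/∂x_i = α_i − 1, so hospital i contributes w_i if α_i > 1, else 0.
α_i > 1 for i ∈ {1, 3}; NE contributions (9, 0, 5), X = 14.
u_2 = (12 − 0) + 0.42·14 = 17.88.

17.88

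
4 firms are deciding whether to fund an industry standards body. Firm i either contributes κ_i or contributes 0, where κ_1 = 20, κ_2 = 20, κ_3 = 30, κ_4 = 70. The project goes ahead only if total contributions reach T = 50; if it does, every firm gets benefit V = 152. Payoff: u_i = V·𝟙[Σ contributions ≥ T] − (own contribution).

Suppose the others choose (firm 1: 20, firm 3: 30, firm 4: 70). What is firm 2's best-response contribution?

Others' total = 120 ≥ 50; contributing adds cost 20 for no extra benefit.
Best response: 0.

0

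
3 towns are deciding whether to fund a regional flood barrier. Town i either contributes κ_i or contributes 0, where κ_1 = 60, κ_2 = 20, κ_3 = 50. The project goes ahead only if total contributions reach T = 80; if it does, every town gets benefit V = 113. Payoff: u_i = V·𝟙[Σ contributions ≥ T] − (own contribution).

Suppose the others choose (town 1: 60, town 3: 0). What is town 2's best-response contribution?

20

Others' total = 60. Contributing 20 brings total to 80 ≥ 80: gain V − κ_2 = 93.
Best response: 20.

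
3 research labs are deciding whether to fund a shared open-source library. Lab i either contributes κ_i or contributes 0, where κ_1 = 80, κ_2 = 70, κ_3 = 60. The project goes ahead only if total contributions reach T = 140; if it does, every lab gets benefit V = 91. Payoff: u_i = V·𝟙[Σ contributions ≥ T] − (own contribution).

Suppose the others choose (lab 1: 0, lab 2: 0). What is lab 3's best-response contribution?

0

Others' total = 0. Even contributing 60 gives 60 < 140: no benefit either way.
Best response: 0.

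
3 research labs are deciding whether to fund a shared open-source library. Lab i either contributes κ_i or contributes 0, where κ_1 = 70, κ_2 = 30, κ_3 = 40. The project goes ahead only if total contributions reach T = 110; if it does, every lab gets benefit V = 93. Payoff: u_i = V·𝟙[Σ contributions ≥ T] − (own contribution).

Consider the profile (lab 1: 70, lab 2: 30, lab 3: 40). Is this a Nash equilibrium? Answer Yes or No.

Total = 140 ≥ 110: provided.
Lab 1 (pledges 70, payoff 23): dropping to 0 → total 70, payoff 0. No gain.
Lab 2 (pledges 30, payoff 63): dropping to 0 → total 110, payoff 93. Profitable deviation.

No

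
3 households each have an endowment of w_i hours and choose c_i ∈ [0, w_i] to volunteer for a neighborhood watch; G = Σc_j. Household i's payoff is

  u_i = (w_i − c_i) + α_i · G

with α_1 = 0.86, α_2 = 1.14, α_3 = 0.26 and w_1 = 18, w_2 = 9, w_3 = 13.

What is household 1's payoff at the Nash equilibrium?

25.74

∂u_i/∂c_i = α_i − 1, so household i contributes w_i if α_i > 1, else 0.
α_i > 1 for i ∈ {2}; NE contributions (0, 9, 0), G = 9.
u_1 = (18 − 0) + 0.86·9 = 25.74.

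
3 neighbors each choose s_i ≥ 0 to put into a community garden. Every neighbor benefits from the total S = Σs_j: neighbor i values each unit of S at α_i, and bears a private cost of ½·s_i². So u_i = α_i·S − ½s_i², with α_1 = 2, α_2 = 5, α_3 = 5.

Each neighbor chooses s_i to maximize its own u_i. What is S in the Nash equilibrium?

Neighbor i's FOC: ∂u_i/∂s_i = α_i − s_i = 0, so s_i* = α_i.
NE contributions = (2, 5, 5); S = 12.

12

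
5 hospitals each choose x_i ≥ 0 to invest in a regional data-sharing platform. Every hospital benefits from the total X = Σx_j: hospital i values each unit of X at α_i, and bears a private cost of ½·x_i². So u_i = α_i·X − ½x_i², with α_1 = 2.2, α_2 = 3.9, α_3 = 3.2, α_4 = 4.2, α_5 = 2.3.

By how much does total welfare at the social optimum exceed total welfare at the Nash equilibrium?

401.07

Hospital i's FOC: ∂u_i/∂x_i = α_i − x_i = 0, so x_i* = α_i.
NE contributions = (2.2, 3.9, 3.2, 4.2, 2.3); X = 15.8.
W^NE = (Σα)·X − ½Σα_i² = 15.8² − ½·53.22 = 223.03.
Planner sets x_i = Σα_j = 15.8 for every i, so X^SO = 5·15.8 = 79.
W^SO = (Σα)·X^SO − ½·5·(Σα)² = (5/2)·15.8² = 624.1.
Deadweight loss = W^SO − W^NE = 401.07.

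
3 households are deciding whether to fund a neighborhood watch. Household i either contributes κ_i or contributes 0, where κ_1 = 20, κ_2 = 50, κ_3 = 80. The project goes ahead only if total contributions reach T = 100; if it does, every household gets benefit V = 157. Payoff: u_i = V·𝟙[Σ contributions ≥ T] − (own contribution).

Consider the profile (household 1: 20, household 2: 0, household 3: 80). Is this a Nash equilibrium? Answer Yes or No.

Yes

Total = 100 ≥ 100: provided.
Household 1 (pledges 20, payoff 137): dropping to 0 → total 80, payoff 0. No gain.
Household 2 (pledges 0, payoff 157): pledging 50 → total 150, payoff 107. No gain.
Household 3 (pledges 80, payoff 77): dropping to 0 → total 20, payoff 0. No gain.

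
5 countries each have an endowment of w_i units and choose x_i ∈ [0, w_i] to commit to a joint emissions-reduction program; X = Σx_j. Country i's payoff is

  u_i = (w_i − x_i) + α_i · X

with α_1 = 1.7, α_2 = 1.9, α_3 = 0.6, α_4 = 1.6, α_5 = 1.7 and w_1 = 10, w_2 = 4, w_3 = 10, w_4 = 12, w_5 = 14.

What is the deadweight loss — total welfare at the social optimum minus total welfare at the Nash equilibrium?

∂u_i/∂x_i = α_i − 1, so country i contributes w_i if α_i > 1, else 0.
α_i > 1 for i ∈ {1, 2, 4, 5}; NE contributions (10, 4, 0, 12, 14), X = 40.
W^NE = Σw_i − X^NE + (Σα_i)·X^NE = 50 + 6.5·40 = 310.
Planner: ∂(Σu_j)/∂x_i = Σα_j − 1 = 6.5 > 0, so everyone contributes w_i; X^SO = 50, W^SO = 50 + 6.5·50 = 375.
Deadweight loss = 65.

65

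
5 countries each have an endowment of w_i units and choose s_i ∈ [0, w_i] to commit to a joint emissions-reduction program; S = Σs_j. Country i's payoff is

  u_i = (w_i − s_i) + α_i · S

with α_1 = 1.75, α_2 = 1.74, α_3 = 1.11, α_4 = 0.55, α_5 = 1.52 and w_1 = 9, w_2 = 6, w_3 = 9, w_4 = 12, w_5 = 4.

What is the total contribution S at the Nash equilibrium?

28

∂u_i/∂s_i = α_i − 1, so country i contributes w_i if α_i > 1, else 0.
α_i > 1 for i ∈ {1, 2, 3, 5}; NE contributions (9, 6, 9, 0, 4), S = 28.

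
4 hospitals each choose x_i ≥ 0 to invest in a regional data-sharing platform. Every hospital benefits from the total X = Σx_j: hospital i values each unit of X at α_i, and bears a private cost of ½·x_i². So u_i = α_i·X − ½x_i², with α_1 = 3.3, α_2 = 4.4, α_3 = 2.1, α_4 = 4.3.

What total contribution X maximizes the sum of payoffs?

56.4

Planner FOC: ∂(Σu_j)/∂x_i = (Σα_j) − x_i = 0, so x_i^SO = Σα_j = 14.1 for every i; X^SO = 56.4.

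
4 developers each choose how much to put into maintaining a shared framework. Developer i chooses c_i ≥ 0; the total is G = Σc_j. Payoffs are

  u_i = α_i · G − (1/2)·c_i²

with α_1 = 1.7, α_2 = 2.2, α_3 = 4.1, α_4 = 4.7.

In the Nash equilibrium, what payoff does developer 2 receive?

25.52

Developer i's FOC: ∂u_i/∂c_i = α_i − c_i = 0, so c_i* = α_i.
NE contributions = (1.7, 2.2, 4.1, 4.7); G = 12.7.
u_2 = α_2·G − ½·(c_2)² = 2.2·12.7 − ½·2.2² = 25.52.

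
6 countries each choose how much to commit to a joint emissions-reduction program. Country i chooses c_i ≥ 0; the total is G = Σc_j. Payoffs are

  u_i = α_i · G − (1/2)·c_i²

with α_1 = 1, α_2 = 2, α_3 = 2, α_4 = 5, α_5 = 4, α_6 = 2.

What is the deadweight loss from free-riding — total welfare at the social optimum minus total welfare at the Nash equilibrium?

539

Country i's FOC: ∂u_i/∂c_i = α_i − c_i = 0, so c_i* = α_i.
NE contributions = (1, 2, 2, 5, 4, 2); G = 16.
W^NE = (Σα)·G − ½Σα_i² = 16² − ½·54 = 229.
Planner sets c_i = Σα_j = 16 for every i, so G^SO = 6·16 = 96.
W^SO = (Σα)·G^SO − ½·6·(Σα)² = (6/2)·16² = 768.
Deadweight loss = W^SO − W^NE = 539.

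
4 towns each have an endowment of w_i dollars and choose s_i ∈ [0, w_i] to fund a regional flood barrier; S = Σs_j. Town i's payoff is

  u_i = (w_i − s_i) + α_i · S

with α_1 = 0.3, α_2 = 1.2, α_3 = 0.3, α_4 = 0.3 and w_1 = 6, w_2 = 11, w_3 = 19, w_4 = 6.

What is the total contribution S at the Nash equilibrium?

∂u_i/∂s_i = α_i − 1, so town i contributes w_i if α_i > 1, else 0.
α_i > 1 for i ∈ {2}; NE contributions (0, 11, 0, 0), S = 11.

11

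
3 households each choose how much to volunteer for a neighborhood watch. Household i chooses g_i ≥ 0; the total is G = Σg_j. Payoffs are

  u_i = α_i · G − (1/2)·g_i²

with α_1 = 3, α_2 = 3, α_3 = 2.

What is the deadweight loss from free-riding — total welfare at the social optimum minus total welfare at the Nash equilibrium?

43

Household i's FOC: ∂u_i/∂g_i = α_i − g_i = 0, so g_i* = α_i.
NE contributions = (3, 3, 2); G = 8.
W^NE = (Σα)·G − ½Σα_i² = 8² − ½·22 = 53.
Planner sets g_i = Σα_j = 8 for every i, so G^SO = 3·8 = 24.
W^SO = (Σα)·G^SO − ½·3·(Σα)² = (3/2)·8² = 96.
Deadweight loss = W^SO − W^NE = 43.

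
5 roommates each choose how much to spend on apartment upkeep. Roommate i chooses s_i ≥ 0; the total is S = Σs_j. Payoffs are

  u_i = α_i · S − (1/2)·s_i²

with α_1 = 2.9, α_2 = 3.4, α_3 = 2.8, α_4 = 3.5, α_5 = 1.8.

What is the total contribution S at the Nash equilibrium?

14.4

Roommate i's FOC: ∂u_i/∂s_i = α_i − s_i = 0, so s_i* = α_i.
NE contributions = (2.9, 3.4, 2.8, 3.5, 1.8); S = 14.4.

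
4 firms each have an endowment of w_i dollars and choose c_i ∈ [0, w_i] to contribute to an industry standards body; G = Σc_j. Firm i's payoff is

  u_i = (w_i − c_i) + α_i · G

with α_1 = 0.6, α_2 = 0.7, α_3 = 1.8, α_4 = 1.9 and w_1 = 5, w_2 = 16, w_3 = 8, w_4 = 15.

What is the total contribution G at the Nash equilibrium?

23

∂u_i/∂c_i = α_i − 1, so firm i contributes w_i if α_i > 1, else 0.
α_i > 1 for i ∈ {3, 4}; NE contributions (0, 0, 8, 15), G = 23.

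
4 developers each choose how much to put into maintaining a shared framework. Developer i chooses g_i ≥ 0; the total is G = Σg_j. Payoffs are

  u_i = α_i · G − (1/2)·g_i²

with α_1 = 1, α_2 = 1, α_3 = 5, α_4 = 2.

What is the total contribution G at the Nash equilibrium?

9

Developer i's FOC: ∂u_i/∂g_i = α_i − g_i = 0, so g_i* = α_i.
NE contributions = (1, 1, 5, 2); G = 9.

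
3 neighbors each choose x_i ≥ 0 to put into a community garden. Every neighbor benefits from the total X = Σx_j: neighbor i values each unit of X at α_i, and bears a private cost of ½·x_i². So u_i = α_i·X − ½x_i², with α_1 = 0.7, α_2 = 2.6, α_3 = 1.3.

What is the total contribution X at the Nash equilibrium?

4.6

Neighbor i's FOC: ∂u_i/∂x_i = α_i − x_i = 0, so x_i* = α_i.
NE contributions = (0.7, 2.6, 1.3); X = 4.6.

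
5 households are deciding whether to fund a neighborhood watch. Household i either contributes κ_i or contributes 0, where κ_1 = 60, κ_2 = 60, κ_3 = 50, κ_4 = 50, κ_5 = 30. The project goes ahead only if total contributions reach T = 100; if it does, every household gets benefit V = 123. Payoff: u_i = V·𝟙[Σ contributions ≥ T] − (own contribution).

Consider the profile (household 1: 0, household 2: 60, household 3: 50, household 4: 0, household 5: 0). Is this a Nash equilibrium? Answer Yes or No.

Total = 110 ≥ 100: provided.
Household 1 (pledges 0, payoff 123): pledging 60 → total 170, payoff 63. No gain.
Household 2 (pledges 60, payoff 63): dropping to 0 → total 50, payoff 0. No gain.
Household 3 (pledges 50, payoff 73): dropping to 0 → total 60, payoff 0. No gain.
Household 4 (pledges 0, payoff 123): pledging 50 → total 160, payoff 73. No gain.
Household 5 (pledges 0, payoff 123): pledging 30 → total 140, payoff 93. No gain.

Yes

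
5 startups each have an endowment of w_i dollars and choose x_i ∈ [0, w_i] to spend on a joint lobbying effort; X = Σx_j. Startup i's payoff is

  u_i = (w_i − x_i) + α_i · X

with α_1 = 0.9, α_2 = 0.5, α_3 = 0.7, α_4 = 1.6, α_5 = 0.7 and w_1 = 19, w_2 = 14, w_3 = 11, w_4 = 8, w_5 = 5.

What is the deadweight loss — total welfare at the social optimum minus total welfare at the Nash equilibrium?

166.6

∂u_i/∂x_i = α_i − 1, so startup i contributes w_i if α_i > 1, else 0.
α_i > 1 for i ∈ {4}; NE contributions (0, 0, 0, 8, 0), X = 8.
W^NE = Σw_i − X^NE + (Σα_i)·X^NE = 57 + 3.4·8 = 84.2.
Planner: ∂(Σu_j)/∂x_i = Σα_j − 1 = 3.4 > 0, so everyone contributes w_i; X^SO = 57, W^SO = 57 + 3.4·57 = 250.8.
Deadweight loss = 166.6.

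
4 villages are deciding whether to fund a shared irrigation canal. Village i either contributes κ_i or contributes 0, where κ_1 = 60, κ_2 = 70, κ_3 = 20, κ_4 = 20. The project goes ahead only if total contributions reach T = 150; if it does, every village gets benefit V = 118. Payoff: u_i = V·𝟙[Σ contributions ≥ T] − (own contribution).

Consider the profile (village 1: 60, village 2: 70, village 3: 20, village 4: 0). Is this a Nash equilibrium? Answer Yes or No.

Yes

Total = 150 ≥ 150: provided.
Village 1 (pledges 60, payoff 58): dropping to 0 → total 90, payoff 0. No gain.
Village 2 (pledges 70, payoff 48): dropping to 0 → total 80, payoff 0. No gain.
Village 3 (pledges 20, payoff 98): dropping to 0 → total 130, payoff 0. No gain.
Village 4 (pledges 0, payoff 118): pledging 20 → total 170, payoff 98. No gain.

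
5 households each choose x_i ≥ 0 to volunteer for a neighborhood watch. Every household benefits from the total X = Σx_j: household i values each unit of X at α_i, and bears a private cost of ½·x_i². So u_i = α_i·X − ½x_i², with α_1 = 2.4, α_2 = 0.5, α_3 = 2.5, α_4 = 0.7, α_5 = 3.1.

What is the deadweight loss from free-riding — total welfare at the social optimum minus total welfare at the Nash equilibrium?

138.14

Household i's FOC: ∂u_i/∂x_i = α_i − x_i = 0, so x_i* = α_i.
NE contributions = (2.4, 0.5, 2.5, 0.7, 3.1); X = 9.2.
W^NE = (Σα)·X − ½Σα_i² = 9.2² − ½·22.36 = 73.46.
Planner sets x_i = Σα_j = 9.2 for every i, so X^SO = 5·9.2 = 46.
W^SO = (Σα)·X^SO − ½·5·(Σα)² = (5/2)·9.2² = 211.6.
Deadweight loss = W^SO − W^NE = 138.14.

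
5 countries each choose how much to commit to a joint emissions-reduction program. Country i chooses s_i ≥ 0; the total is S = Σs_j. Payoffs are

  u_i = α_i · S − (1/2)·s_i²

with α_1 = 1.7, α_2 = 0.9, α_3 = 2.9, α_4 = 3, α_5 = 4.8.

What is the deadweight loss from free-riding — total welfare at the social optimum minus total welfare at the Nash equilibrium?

287.41

Country i's FOC: ∂u_i/∂s_i = α_i − s_i = 0, so s_i* = α_i.
NE contributions = (1.7, 0.9, 2.9, 3, 4.8); S = 13.3.
W^NE = (Σα)·S − ½Σα_i² = 13.3² − ½·44.15 = 154.815.
Planner sets s_i = Σα_j = 13.3 for every i, so S^SO = 5·13.3 = 66.5.
W^SO = (Σα)·S^SO − ½·5·(Σα)² = (5/2)·13.3² = 442.225.
Deadweight loss = W^SO − W^NE = 287.41.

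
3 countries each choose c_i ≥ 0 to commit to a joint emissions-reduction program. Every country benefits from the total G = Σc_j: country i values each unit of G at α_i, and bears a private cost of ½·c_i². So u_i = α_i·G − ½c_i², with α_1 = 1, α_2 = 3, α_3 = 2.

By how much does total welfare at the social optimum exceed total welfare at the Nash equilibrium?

Country i's FOC: ∂u_i/∂c_i = α_i − c_i = 0, so c_i* = α_i.
NE contributions = (1, 3, 2); G = 6.
W^NE = (Σα)·G − ½Σα_i² = 6² − ½·14 = 29.
Planner sets c_i = Σα_j = 6 for every i, so G^SO = 3·6 = 18.
W^SO = (Σα)·G^SO − ½·3·(Σα)² = (3/2)·6² = 54.
Deadweight loss = W^SO − W^NE = 25.

25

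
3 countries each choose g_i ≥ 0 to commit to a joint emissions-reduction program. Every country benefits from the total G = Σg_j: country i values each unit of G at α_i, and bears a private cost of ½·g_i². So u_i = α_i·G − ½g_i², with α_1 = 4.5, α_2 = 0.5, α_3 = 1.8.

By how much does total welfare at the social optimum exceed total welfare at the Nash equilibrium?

Country i's FOC: ∂u_i/∂g_i = α_i − g_i = 0, so g_i* = α_i.
NE contributions = (4.5, 0.5, 1.8); G = 6.8.
W^NE = (Σα)·G − ½Σα_i² = 6.8² − ½·23.74 = 34.37.
Planner sets g_i = Σα_j = 6.8 for every i, so G^SO = 3·6.8 = 20.4.
W^SO = (Σα)·G^SO − ½·3·(Σα)² = (3/2)·6.8² = 69.36.
Deadweight loss = W^SO − W^NE = 34.99.

34.99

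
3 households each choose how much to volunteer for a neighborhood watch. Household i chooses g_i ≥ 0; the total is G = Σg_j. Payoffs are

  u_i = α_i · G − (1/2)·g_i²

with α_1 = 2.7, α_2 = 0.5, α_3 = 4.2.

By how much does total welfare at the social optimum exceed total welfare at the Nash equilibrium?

39.97

Household i's FOC: ∂u_i/∂g_i = α_i − g_i = 0, so g_i* = α_i.
NE contributions = (2.7, 0.5, 4.2); G = 7.4.
W^NE = (Σα)·G − ½Σα_i² = 7.4² − ½·25.18 = 42.17.
Planner sets g_i = Σα_j = 7.4 for every i, so G^SO = 3·7.4 = 22.2.
W^SO = (Σα)·G^SO − ½·3·(Σα)² = (3/2)·7.4² = 82.14.
Deadweight loss = W^SO − W^NE = 39.97.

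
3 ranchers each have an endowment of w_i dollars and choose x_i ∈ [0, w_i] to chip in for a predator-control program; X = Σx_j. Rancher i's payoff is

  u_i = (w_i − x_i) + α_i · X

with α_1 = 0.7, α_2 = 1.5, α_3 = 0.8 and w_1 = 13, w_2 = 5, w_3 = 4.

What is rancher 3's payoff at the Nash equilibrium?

8

∂u_i/∂x_i = α_i − 1, so rancher i contributes w_i if α_i > 1, else 0.
α_i > 1 for i ∈ {2}; NE contributions (0, 5, 0), X = 5.
u_3 = (4 − 0) + 0.8·5 = 8.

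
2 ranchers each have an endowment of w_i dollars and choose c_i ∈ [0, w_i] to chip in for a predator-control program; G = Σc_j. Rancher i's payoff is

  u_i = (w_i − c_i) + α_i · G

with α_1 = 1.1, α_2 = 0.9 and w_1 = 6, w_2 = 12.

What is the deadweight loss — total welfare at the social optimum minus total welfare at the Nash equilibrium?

∂u_i/∂c_i = α_i − 1, so rancher i contributes w_i if α_i > 1, else 0.
α_i > 1 for i ∈ {1}; NE contributions (6, 0), G = 6.
W^NE = Σw_i − G^NE + (Σα_i)·G^NE = 18 + 1·6 = 24.
Planner: ∂(Σu_j)/∂c_i = Σα_j − 1 = 1 > 0, so everyone contributes w_i; G^SO = 18, W^SO = 18 + 1·18 = 36.
Deadweight loss = 12.

12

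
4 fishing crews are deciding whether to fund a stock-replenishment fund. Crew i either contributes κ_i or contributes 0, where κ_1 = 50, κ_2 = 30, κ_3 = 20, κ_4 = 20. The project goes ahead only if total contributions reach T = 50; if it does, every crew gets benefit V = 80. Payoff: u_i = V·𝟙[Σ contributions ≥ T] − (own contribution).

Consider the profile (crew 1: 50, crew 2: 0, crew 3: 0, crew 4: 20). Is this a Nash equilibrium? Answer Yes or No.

Total = 70 ≥ 50: provided.
Crew 1 (pledges 50, payoff 30): dropping to 0 → total 20, payoff 0. No gain.
Crew 2 (pledges 0, payoff 80): pledging 30 → total 100, payoff 50. No gain.
Crew 3 (pledges 0, payoff 80): pledging 20 → total 90, payoff 60. No gain.
Crew 4 (pledges 20, payoff 60): dropping to 0 → total 50, payoff 80. Profitable deviation.

No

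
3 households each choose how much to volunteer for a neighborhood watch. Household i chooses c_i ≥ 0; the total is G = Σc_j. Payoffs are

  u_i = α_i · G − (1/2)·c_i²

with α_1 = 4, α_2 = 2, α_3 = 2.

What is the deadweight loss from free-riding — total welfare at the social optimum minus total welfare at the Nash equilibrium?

Household i's FOC: ∂u_i/∂c_i = α_i − c_i = 0, so c_i* = α_i.
NE contributions = (4, 2, 2); G = 8.
W^NE = (Σα)·G − ½Σα_i² = 8² − ½·24 = 52.
Planner sets c_i = Σα_j = 8 for every i, so G^SO = 3·8 = 24.
W^SO = (Σα)·G^SO − ½·3·(Σα)² = (3/2)·8² = 96.
Deadweight loss = W^SO − W^NE = 44.

44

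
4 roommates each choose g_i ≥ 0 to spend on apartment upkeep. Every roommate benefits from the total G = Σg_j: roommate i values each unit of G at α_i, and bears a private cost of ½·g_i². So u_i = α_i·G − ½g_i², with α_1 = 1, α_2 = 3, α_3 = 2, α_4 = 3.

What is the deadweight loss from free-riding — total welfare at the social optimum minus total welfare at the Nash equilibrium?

Roommate i's FOC: ∂u_i/∂g_i = α_i − g_i = 0, so g_i* = α_i.
NE contributions = (1, 3, 2, 3); G = 9.
W^NE = (Σα)·G − ½Σα_i² = 9² − ½·23 = 69.5.
Planner sets g_i = Σα_j = 9 for every i, so G^SO = 4·9 = 36.
W^SO = (Σα)·G^SO − ½·4·(Σα)² = (4/2)·9² = 162.
Deadweight loss = W^SO − W^NE = 92.5.

92.5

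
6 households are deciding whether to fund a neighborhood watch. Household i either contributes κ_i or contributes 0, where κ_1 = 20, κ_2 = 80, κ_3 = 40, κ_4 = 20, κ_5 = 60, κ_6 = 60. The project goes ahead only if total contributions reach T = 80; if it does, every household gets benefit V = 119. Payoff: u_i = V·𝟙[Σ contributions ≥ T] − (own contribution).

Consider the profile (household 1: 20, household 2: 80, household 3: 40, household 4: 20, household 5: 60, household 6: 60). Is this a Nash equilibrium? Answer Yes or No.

No

Total = 280 ≥ 80: provided.
Household 1 (pledges 20, payoff 99): dropping to 0 → total 260, payoff 119. Profitable deviation.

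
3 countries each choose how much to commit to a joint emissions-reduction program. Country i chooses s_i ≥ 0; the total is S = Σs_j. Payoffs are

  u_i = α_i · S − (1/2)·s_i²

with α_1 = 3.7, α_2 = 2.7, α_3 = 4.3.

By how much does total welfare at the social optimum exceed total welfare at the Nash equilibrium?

Country i's FOC: ∂u_i/∂s_i = α_i − s_i = 0, so s_i* = α_i.
NE contributions = (3.7, 2.7, 4.3); S = 10.7.
W^NE = (Σα)·S − ½Σα_i² = 10.7² − ½·39.47 = 94.755.
Planner sets s_i = Σα_j = 10.7 for every i, so S^SO = 3·10.7 = 32.1.
W^SO = (Σα)·S^SO − ½·3·(Σα)² = (3/2)·10.7² = 171.735.
Deadweight loss = W^SO − W^NE = 76.98.

76.98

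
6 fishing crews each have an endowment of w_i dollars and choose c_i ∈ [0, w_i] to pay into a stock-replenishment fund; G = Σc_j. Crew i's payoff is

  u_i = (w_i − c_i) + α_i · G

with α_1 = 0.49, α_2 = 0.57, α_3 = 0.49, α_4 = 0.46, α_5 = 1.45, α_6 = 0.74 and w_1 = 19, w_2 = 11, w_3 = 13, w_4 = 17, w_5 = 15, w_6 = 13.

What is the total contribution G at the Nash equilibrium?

∂u_i/∂c_i = α_i − 1, so crew i contributes w_i if α_i > 1, else 0.
α_i > 1 for i ∈ {5}; NE contributions (0, 0, 0, 0, 15, 0), G = 15.

15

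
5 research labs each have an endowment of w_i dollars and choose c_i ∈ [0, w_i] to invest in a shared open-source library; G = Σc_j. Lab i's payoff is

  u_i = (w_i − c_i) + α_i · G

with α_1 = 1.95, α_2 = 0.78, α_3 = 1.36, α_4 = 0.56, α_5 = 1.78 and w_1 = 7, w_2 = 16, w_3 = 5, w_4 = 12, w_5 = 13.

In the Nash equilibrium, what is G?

25

∂u_i/∂c_i = α_i − 1, so lab i contributes w_i if α_i > 1, else 0.
α_i > 1 for i ∈ {1, 3, 5}; NE contributions (7, 0, 5, 0, 13), G = 25.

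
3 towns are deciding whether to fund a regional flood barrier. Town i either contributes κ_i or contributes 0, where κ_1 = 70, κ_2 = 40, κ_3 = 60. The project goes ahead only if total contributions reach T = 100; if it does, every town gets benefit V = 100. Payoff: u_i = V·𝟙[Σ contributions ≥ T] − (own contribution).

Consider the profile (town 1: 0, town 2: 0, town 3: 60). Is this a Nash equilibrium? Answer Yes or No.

Total = 60 < 100: not provided.
Town 1 (pledges 0, payoff 0): pledging 70 → total 130, payoff 30. Profitable deviation.

No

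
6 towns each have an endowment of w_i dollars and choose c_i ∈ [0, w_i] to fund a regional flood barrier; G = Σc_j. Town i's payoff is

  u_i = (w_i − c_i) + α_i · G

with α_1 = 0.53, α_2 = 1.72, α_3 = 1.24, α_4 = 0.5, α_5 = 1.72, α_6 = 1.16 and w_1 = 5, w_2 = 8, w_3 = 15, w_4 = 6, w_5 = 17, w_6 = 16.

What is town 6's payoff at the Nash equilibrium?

64.96

∂u_i/∂c_i = α_i − 1, so town i contributes w_i if α_i > 1, else 0.
α_i > 1 for i ∈ {2, 3, 5, 6}; NE contributions (0, 8, 15, 0, 17, 16), G = 56.
u_6 = (16 − 16) + 1.16·56 = 64.96.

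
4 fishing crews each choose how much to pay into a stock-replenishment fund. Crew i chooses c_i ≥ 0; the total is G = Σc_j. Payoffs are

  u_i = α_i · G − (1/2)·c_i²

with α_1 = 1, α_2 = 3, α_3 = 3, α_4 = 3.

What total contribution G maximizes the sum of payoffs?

40

Planner FOC: ∂(Σu_j)/∂c_i = (Σα_j) − c_i = 0, so c_i^SO = Σα_j = 10 for every i; G^SO = 40.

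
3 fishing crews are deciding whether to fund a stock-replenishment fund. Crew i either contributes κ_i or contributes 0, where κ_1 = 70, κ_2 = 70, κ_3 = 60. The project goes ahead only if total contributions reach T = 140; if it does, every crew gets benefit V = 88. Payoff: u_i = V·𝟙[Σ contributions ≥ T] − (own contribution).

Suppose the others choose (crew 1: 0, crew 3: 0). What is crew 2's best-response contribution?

0

Others' total = 0. Even contributing 70 gives 70 < 140: no benefit either way.
Best response: 0.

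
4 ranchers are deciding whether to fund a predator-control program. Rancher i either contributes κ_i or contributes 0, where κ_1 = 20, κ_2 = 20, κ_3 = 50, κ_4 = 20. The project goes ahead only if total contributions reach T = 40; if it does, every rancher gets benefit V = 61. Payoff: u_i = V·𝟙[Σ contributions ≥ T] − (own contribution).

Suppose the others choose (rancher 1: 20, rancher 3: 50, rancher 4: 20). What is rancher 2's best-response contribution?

Others' total = 90 ≥ 40; contributing adds cost 20 for no extra benefit.
Best response: 0.

0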